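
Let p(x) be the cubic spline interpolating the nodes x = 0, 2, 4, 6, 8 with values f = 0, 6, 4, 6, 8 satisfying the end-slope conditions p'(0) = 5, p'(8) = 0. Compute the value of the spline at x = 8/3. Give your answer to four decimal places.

5.6667

Let M_i = p''(x_i). Step sizes h_i = 2, 2, 2, 2; slopes of the chords Δ_i = (y_(i+1) - y_i)/h_i = 3, -1, 1, 1.
  2·M_0 + 8·M_1 + 2·M_2 = 6(Δ_1 - Δ_0) = -24
  2·M_1 + 8·M_2 + 2·M_3 = 6(Δ_2 - Δ_1) = 12
  2·M_2 + 8·M_3 + 2·M_4 = 6(Δ_3 - Δ_2) = 0
Clamped end conditions give two more equations: 2h_0·M_0 + h_0·M_1 = 6(Δ_0 - p'(0)) = -12 and h_3·M_3 + 2h_3·M_4 = 6(p'(8) - Δ_3) = -6.
Hence M_0 = -11/8, M_1 = -13/4, M_2 = 19/8, M_3 = -1/4, M_4 = -11/8.
On [2, 4], p(x) = 6 + 3/8·(x - 2) - 13/8·(x - 2)² + 15/32·(x - 2)³.
With (x - 2) = 2/3: p(8/3) = 17/3.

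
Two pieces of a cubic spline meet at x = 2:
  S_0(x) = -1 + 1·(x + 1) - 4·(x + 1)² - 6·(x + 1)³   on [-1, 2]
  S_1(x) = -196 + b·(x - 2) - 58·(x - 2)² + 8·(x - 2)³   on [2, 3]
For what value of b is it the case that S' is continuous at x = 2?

-185

S_0'(x) = 1 - 8·(x + 1) - 18·(x + 1)², so S_0'(2) = -185. On the right, S_1'(2) = b, so b = -185.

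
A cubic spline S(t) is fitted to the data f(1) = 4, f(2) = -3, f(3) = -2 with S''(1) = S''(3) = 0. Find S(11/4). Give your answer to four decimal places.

Put σ_i = S'' at the i-th knot. Here h = (1, 1) and Δ = (-7, 1), so the interior equations h_(i-1)·σ_(i-1) + 2(h_(i-1)+h_i)·σ_i + h_i·σ_(i+1) = 6(Δ_i − Δ_(i-1)) read
  1·σ_0 + 4·σ_1 + 1·σ_2 = 6(Δ_1 - Δ_0) = 48
Natural end conditions: σ_0 = σ_2 = 0.
Solving: σ_0 = 0, σ_1 = 12, σ_2 = 0.
On [2, 3], S(t) = -3 - 3·(t - 2) + 6·(t - 2)² - 2·(t - 2)³.
With (t - 2) = 3/4: S(11/4) = -87/32.

-2.7188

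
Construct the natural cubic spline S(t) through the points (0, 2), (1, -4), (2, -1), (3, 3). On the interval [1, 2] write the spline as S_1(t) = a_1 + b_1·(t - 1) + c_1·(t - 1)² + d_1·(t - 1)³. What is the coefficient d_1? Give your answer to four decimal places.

Let M_i = S''(x_i). Step sizes h_i = 1, 1, 1; slopes of the chords Δ_i = (y_(i+1) - y_i)/h_i = -6, 3, 4.
  1·M_0 + 4·M_1 + 1·M_2 = 6(Δ_1 - Δ_0) = 54
  1·M_1 + 4·M_2 + 1·M_3 = 6(Δ_2 - Δ_1) = 6
Natural end conditions: M_0 = M_3 = 0.
Forward elimination and back-substitution give M_0 = 0, M_1 = 14, M_2 = -2, M_3 = 0.
On [1, 2], with S_1(t) = a_1 + b_1·(t - 1) + c_1·(t - 1)² + d_1·(t - 1)³: c_1 = M_1/2 = 7, d_1 = (M_2 - M_1)/(6h_1) = -8/3, b_1 = Δ_1 - h_1(2M_1 + M_2)/6 = -4/3.

-2.6667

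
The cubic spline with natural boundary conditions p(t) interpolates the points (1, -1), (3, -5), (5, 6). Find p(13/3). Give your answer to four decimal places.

Put M_i = p'' at the i-th knot. Here h = (2, 2) and Δ = (-2, 11/2), so the interior equations h_(i-1)·M_(i-1) + 2(h_(i-1)+h_i)·M_i + h_i·M_(i+1) = 6(Δ_i − Δ_(i-1)) read
  2·M_0 + 8·M_1 + 2·M_2 = 6(Δ_1 - Δ_0) = 45
Natural end conditions: M_0 = M_2 = 0.
Solving: M_0 = 0, M_1 = 45/8, M_2 = 0.
On [3, 5], p(t) = -5 + 7/4·(t - 3) + 45/16·(t - 3)² - 15/32·(t - 3)³.
With (t - 3) = 4/3: p(13/3) = 11/9.

1.2222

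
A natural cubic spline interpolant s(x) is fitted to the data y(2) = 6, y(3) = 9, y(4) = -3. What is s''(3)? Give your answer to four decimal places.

Write M_i for s''(x_i). With h_i = 1, 1 and divided differences Δ_i = 3, -12, the continuity of s' gives the tridiagonal system
  1·M_0 + 4·M_1 + 1·M_2 = 6(Δ_1 - Δ_0) = -90
Natural end conditions: M_0 = M_2 = 0.
Forward elimination and back-substitution give M_0 = 0, M_1 = -45/2, M_2 = 0.

-22.5000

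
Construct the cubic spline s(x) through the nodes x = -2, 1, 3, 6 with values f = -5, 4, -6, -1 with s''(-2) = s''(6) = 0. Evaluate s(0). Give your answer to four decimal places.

Let M_i = s''(x_i). Step sizes h_i = 3, 2, 3; slopes of the chords Δ_i = (y_(i+1) - y_i)/h_i = 3, -5, 5/3.
  3·M_0 + 10·M_1 + 2·M_2 = 6(Δ_1 - Δ_0) = -48
  2·M_1 + 10·M_2 + 3·M_3 = 6(Δ_2 - Δ_1) = 40
Natural end conditions: M_0 = M_3 = 0.
Solving: M_0 = 0, M_1 = -35/6, M_2 = 31/6, M_3 = 0.
On [-2, 1], s(x) = -5 + 71/12·(x + 2) + 0·(x + 2)² - 35/108·(x + 2)³.
With (x + 2) = 2: s(0) = 229/54.

4.2407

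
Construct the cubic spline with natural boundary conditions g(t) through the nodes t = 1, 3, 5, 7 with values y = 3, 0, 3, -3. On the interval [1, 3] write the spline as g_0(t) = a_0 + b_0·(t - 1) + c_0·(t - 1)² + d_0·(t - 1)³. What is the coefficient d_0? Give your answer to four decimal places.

With σ_i denoting the second derivative at x_i, h_i = 2, 2, 2, and Δ_i = (y_(i+1) − y_i)/h_i = -3/2, 3/2, -3:
  2·σ_0 + 8·σ_1 + 2·σ_2 = 6(Δ_1 - Δ_0) = 18
  2·σ_1 + 8·σ_2 + 2·σ_3 = 6(Δ_2 - Δ_1) = -27
Natural end conditions: σ_0 = σ_3 = 0.
Hence σ_0 = 0, σ_1 = 33/10, σ_2 = -21/5, σ_3 = 0.
On [1, 3], with g_0(t) = a_0 + b_0·(t - 1) + c_0·(t - 1)² + d_0·(t - 1)³: c_0 = σ_0/2 = 0, d_0 = (σ_1 - σ_0)/(6h_0) = 11/40, b_0 = Δ_0 - h_0(2σ_0 + σ_1)/6 = -13/5.

0.2750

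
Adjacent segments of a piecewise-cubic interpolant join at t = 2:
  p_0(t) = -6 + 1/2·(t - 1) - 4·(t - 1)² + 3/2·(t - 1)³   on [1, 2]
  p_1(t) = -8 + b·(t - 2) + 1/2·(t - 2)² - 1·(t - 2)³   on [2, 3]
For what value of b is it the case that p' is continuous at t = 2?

p_0'(t) = 1/2 - 8·(t - 1) + 9/2·(t - 1)², so p_0'(2) = -3. On the right, p_1'(2) = b, so b = -3.

-3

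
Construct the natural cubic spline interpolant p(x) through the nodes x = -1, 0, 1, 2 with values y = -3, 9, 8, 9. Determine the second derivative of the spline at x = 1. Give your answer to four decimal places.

Write M_i for p''(x_i). With h_i = 1, 1, 1 and divided differences Δ_i = 12, -1, 1, the continuity of p' gives the tridiagonal system
  1·M_0 + 4·M_1 + 1·M_2 = 6(Δ_1 - Δ_0) = -78
  1·M_1 + 4·M_2 + 1·M_3 = 6(Δ_2 - Δ_1) = 12
Natural end conditions: M_0 = M_3 = 0.
Hence M_0 = 0, M_1 = -108/5, M_2 = 42/5, M_3 = 0.

8.4000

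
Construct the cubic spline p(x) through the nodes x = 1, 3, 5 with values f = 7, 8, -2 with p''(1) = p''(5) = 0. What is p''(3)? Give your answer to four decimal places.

Put M_i = p'' at the i-th knot. Here h = (2, 2) and Δ = (1/2, -5), so the interior equations h_(i-1)·M_(i-1) + 2(h_(i-1)+h_i)·M_i + h_i·M_(i+1) = 6(Δ_i − Δ_(i-1)) read
  2·M_0 + 8·M_1 + 2·M_2 = 6(Δ_1 - Δ_0) = -33
Natural end conditions: M_0 = M_2 = 0.
Solving the tridiagonal system: M_0 = 0, M_1 = -33/8, M_2 = 0.

-4.1250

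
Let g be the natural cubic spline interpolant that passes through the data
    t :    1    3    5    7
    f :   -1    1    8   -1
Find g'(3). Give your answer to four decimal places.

3.4000

Let m_i = g''(x_i). Step sizes h_i = 2, 2, 2; slopes of the chords Δ_i = (y_(i+1) - y_i)/h_i = 1, 7/2, -9/2.
  2·m_0 + 8·m_1 + 2·m_2 = 6(Δ_1 - Δ_0) = 15
  2·m_1 + 8·m_2 + 2·m_3 = 6(Δ_2 - Δ_1) = -48
Natural end conditions: m_0 = m_3 = 0.
Solving: m_0 = 0, m_1 = 18/5, m_2 = -69/10, m_3 = 0.
On [3, 5], g'(t) = b_1 + 2c_1·(t - 3) + 3d_1·(t - 3)² with b_1 = Δ_1 - h_1(2m_1 + m_2)/6 = 17/5, c_1 = m_1/2 = 9/5, d_1 = (m_2 - m_1)/(6h_1) = -7/8. So g'(3) = 17/5.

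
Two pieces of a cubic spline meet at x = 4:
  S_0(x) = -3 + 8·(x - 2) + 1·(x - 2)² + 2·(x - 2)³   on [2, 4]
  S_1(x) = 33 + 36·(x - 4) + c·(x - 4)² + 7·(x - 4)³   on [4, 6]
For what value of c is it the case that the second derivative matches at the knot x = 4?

13

S_0''(x) = 2 + 12·(x - 2), so S_0''(4) = 26. On the right, S_1''(4) = 2c, so c = 13.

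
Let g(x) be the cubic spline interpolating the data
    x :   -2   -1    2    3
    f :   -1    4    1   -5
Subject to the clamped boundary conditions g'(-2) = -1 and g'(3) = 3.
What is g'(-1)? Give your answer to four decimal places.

Write σ_i for g''(x_i). With h_i = 1, 3, 1 and divided differences Δ_i = 5, -1, -6, the continuity of g' gives the tridiagonal system
  1·σ_0 + 8·σ_1 + 3·σ_2 = 6(Δ_1 - Δ_0) = -36
  3·σ_1 + 8·σ_2 + 1·σ_3 = 6(Δ_2 - Δ_1) = -30
Clamped end conditions give two more equations: 2h_0·σ_0 + h_0·σ_1 = 6(Δ_0 - g'(-2)) = 36 and h_2·σ_2 + 2h_2·σ_3 = 6(g'(3) - Δ_2) = 54.
Forward elimination and back-substitution give σ_0 = 430/21, σ_1 = -104/21, σ_2 = -118/21, σ_3 = 626/21.
On [-1, 2], g'(x) = b_1 + 2c_1·(x + 1) + 3d_1·(x + 1)² with b_1 = Δ_1 - h_1(2σ_1 + σ_2)/6 = 142/21, c_1 = σ_1/2 = -52/21, d_1 = (σ_2 - σ_1)/(6h_1) = -1/27. So g'(-1) = 142/21.

6.7619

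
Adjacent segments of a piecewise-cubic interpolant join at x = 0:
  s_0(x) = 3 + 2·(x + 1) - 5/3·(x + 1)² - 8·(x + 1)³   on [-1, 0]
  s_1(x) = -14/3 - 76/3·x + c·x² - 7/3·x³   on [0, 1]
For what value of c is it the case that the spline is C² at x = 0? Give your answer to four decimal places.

-25.6667

s_0''(x) = -10/3 - 48·(x + 1), so s_0''(0) = -154/3. On the right, s_1''(0) = 2c, so c = -77/3.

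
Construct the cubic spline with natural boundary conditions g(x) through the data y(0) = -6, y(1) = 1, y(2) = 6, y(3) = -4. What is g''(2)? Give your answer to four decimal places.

Put M_i = g'' at the i-th knot. Here h = (1, 1, 1) and Δ = (7, 5, -10), so the interior equations h_(i-1)·M_(i-1) + 2(h_(i-1)+h_i)·M_i + h_i·M_(i+1) = 6(Δ_i − Δ_(i-1)) read
  1·M_0 + 4·M_1 + 1·M_2 = 6(Δ_1 - Δ_0) = -12
  1·M_1 + 4·M_2 + 1·M_3 = 6(Δ_2 - Δ_1) = -90
Natural end conditions: M_0 = M_3 = 0.
Solving: M_0 = 0, M_1 = 14/5, M_2 = -116/5, M_3 = 0.

-23.2000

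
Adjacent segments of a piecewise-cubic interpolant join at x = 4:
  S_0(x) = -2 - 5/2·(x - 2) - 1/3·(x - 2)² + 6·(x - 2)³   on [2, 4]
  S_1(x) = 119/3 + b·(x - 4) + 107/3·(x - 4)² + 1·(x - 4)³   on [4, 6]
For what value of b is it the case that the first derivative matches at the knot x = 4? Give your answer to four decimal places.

68.1667

S_0'(x) = -5/2 - 2/3·(x - 2) + 18·(x - 2)², so S_0'(4) = 409/6. On the right, S_1'(4) = b, so b = 409/6.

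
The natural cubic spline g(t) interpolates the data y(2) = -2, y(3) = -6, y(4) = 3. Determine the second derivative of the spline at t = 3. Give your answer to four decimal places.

Let m_i = g''(x_i). Step sizes h_i = 1, 1; slopes of the chords Δ_i = (y_(i+1) - y_i)/h_i = -4, 9.
  1·m_0 + 4·m_1 + 1·m_2 = 6(Δ_1 - Δ_0) = 78
Natural end conditions: m_0 = m_2 = 0.
Solving: m_0 = 0, m_1 = 39/2, m_2 = 0.

19.5000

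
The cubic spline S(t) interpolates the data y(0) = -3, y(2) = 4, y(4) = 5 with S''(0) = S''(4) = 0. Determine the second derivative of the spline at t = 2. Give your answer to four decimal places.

-2.2500

With M_i denoting the second derivative at x_i, h_i = 2, 2, and Δ_i = (y_(i+1) − y_i)/h_i = 7/2, 1/2:
  2·M_0 + 8·M_1 + 2·M_2 = 6(Δ_1 - Δ_0) = -18
Natural end conditions: M_0 = M_2 = 0.
Forward elimination and back-substitution give M_0 = 0, M_1 = -9/4, M_2 = 0.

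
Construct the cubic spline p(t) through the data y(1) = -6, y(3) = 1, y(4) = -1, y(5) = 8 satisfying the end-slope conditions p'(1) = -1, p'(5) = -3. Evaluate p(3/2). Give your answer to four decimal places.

-4.9744

Let σ_i = p''(x_i). Step sizes h_i = 2, 1, 1; slopes of the chords Δ_i = (y_(i+1) - y_i)/h_i = 7/2, -2, 9.
  2·σ_0 + 6·σ_1 + 1·σ_2 = 6(Δ_1 - Δ_0) = -33
  1·σ_1 + 4·σ_2 + 1·σ_3 = 6(Δ_2 - Δ_1) = 66
Clamped end conditions give two more equations: 2h_0·σ_0 + h_0·σ_1 = 6(Δ_0 - p'(1)) = 27 and h_2·σ_2 + 2h_2·σ_3 = 6(p'(5) - Δ_2) = -72.
Hence σ_0 = 325/22, σ_1 = -353/22, σ_2 = 371/11, σ_3 = -1163/22.
On [1, 3], p(t) = -6 - 1·(t - 1) + 325/44·(t - 1)² - 113/44·(t - 1)³.
With (t - 1) = 1/2: p(3/2) = -1751/352.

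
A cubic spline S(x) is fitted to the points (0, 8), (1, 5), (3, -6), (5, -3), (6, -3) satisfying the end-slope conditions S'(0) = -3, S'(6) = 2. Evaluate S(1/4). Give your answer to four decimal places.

Let σ_i = S''(x_i). Step sizes h_i = 1, 2, 2, 1; slopes of the chords Δ_i = (y_(i+1) - y_i)/h_i = -3, -11/2, 3/2, 0.
  1·σ_0 + 6·σ_1 + 2·σ_2 = 6(Δ_1 - Δ_0) = -15
  2·σ_1 + 8·σ_2 + 2·σ_3 = 6(Δ_2 - Δ_1) = 42
  2·σ_2 + 6·σ_3 + 1·σ_4 = 6(Δ_3 - Δ_2) = -9
Clamped end conditions give two more equations: 2h_0·σ_0 + h_0·σ_1 = 6(Δ_0 - S'(0)) = 0 and h_3·σ_3 + 2h_3·σ_4 = 6(S'(6) - Δ_3) = 12.
Solving: σ_0 = 17/6, σ_1 = -17/3, σ_2 = 97/12, σ_3 = -17/3, σ_4 = 53/6.
On [0, 1], S(x) = 8 - 3·x + 17/12·x² - 17/12·x³.
With x = 1/4: S(1/4) = 1873/256.

7.3164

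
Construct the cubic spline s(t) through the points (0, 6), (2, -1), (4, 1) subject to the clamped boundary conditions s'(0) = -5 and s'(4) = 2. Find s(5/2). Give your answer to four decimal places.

Put M_i = s'' at the i-th knot. Here h = (2, 2) and Δ = (-7/2, 1), so the interior equations h_(i-1)·M_(i-1) + 2(h_(i-1)+h_i)·M_i + h_i·M_(i+1) = 6(Δ_i − Δ_(i-1)) read
  2·M_0 + 8·M_1 + 2·M_2 = 6(Δ_1 - Δ_0) = 27
Clamped end conditions give two more equations: 2h_0·M_0 + h_0·M_1 = 6(Δ_0 - s'(0)) = 9 and h_1·M_1 + 2h_1·M_2 = 6(s'(4) - Δ_1) = 6.
Forward elimination and back-substitution give M_0 = 5/8, M_1 = 13/4, M_2 = -1/8.
On [2, 4], s(t) = -1 - 9/8·(t - 2) + 13/8·(t - 2)² - 9/32·(t - 2)³.
With (t - 2) = 1/2: s(5/2) = -305/256.

-1.1914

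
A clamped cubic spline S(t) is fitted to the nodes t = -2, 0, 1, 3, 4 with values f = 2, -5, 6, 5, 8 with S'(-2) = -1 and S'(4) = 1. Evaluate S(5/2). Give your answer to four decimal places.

Write M_i for S''(x_i). With h_i = 2, 1, 2, 1 and divided differences Δ_i = -7/2, 11, -1/2, 3, the continuity of S' gives the tridiagonal system
  2·M_0 + 6·M_1 + 1·M_2 = 6(Δ_1 - Δ_0) = 87
  1·M_1 + 6·M_2 + 2·M_3 = 6(Δ_2 - Δ_1) = -69
  2·M_2 + 6·M_3 + 1·M_4 = 6(Δ_3 - Δ_2) = 21
Clamped end conditions give two more equations: 2h_0·M_0 + h_0·M_1 = 6(Δ_0 - S'(-2)) = -15 and h_3·M_3 + 2h_3·M_4 = 6(S'(4) - Δ_3) = -12.
Solving the tridiagonal system: M_0 = -5627/372, M_1 = 2116/93, M_2 = -3583/186, M_3 = 1108/93, M_4 = -1112/93.
On [1, 3], S(t) = 6 + 519/62·(t - 1) - 3583/372·(t - 1)² + 1933/744·(t - 1)³.
With (t - 1) = 3/2: S(5/2) = 11217/1984.

5.6537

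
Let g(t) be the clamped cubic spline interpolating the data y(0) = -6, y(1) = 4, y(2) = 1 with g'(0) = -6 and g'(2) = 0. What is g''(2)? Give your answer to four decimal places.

31.5000

Put M_i = g'' at the i-th knot. Here h = (1, 1) and Δ = (10, -3), so the interior equations h_(i-1)·M_(i-1) + 2(h_(i-1)+h_i)·M_i + h_i·M_(i+1) = 6(Δ_i − Δ_(i-1)) read
  1·M_0 + 4·M_1 + 1·M_2 = 6(Δ_1 - Δ_0) = -78
Clamped end conditions give two more equations: 2h_0·M_0 + h_0·M_1 = 6(Δ_0 - g'(0)) = 96 and h_1·M_1 + 2h_1·M_2 = 6(g'(2) - Δ_1) = 18.
Solving: M_0 = 141/2, M_1 = -45, M_2 = 63/2.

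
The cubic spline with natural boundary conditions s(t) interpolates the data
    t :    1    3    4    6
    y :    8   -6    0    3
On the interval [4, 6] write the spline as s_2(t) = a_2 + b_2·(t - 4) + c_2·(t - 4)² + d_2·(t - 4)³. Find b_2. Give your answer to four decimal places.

6.0714

Put M_i = s'' at the i-th knot. Here h = (2, 1, 2) and Δ = (-7, 6, 3/2), so the interior equations h_(i-1)·M_(i-1) + 2(h_(i-1)+h_i)·M_i + h_i·M_(i+1) = 6(Δ_i − Δ_(i-1)) read
  2·M_0 + 6·M_1 + 1·M_2 = 6(Δ_1 - Δ_0) = 78
  1·M_1 + 6·M_2 + 2·M_3 = 6(Δ_2 - Δ_1) = -27
Natural end conditions: M_0 = M_3 = 0.
Forward elimination and back-substitution give M_0 = 0, M_1 = 99/7, M_2 = -48/7, M_3 = 0.
On [4, 6], with s_2(t) = a_2 + b_2·(t - 4) + c_2·(t - 4)² + d_2·(t - 4)³: c_2 = M_2/2 = -24/7, d_2 = (M_3 - M_2)/(6h_2) = 4/7, b_2 = Δ_2 - h_2(2M_2 + M_3)/6 = 85/14.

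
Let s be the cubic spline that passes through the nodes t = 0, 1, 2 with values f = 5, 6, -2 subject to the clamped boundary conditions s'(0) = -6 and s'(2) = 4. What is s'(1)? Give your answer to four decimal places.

Let σ_i = s''(x_i). Step sizes h_i = 1, 1; slopes of the chords Δ_i = (y_(i+1) - y_i)/h_i = 1, -8.
  1·σ_0 + 4·σ_1 + 1·σ_2 = 6(Δ_1 - Δ_0) = -54
Clamped end conditions give two more equations: 2h_0·σ_0 + h_0·σ_1 = 6(Δ_0 - s'(0)) = 42 and h_1·σ_1 + 2h_1·σ_2 = 6(s'(2) - Δ_1) = 72.
Solving the tridiagonal system: σ_0 = 79/2, σ_1 = -37, σ_2 = 109/2.
On [1, 2], s'(t) = b_1 + 2c_1·(t - 1) + 3d_1·(t - 1)² with b_1 = Δ_1 - h_1(2σ_1 + σ_2)/6 = -19/4, c_1 = σ_1/2 = -37/2, d_1 = (σ_2 - σ_1)/(6h_1) = 61/4. So s'(1) = -19/4.

-4.7500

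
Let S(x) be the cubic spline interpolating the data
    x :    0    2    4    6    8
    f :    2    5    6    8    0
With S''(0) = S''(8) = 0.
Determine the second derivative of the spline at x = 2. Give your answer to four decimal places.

With m_i denoting the second derivative at x_i, h_i = 2, 2, 2, 2, and Δ_i = (y_(i+1) − y_i)/h_i = 3/2, 1/2, 1, -4:
  2·m_0 + 8·m_1 + 2·m_2 = 6(Δ_1 - Δ_0) = -6
  2·m_1 + 8·m_2 + 2·m_3 = 6(Δ_2 - Δ_1) = 3
  2·m_2 + 8·m_3 + 2·m_4 = 6(Δ_3 - Δ_2) = -30
Natural end conditions: m_0 = m_4 = 0.
Forward elimination and back-substitution give m_0 = 0, m_1 = -33/28, m_2 = 12/7, m_3 = -117/28, m_4 = 0.

-1.1786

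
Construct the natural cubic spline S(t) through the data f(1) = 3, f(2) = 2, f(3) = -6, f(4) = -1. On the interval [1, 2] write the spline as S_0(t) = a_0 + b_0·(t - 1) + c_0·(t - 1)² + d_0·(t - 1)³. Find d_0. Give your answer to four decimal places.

Let m_i = S''(x_i). Step sizes h_i = 1, 1, 1; slopes of the chords Δ_i = (y_(i+1) - y_i)/h_i = -1, -8, 5.
  1·m_0 + 4·m_1 + 1·m_2 = 6(Δ_1 - Δ_0) = -42
  1·m_1 + 4·m_2 + 1·m_3 = 6(Δ_2 - Δ_1) = 78
Natural end conditions: m_0 = m_3 = 0.
Hence m_0 = 0, m_1 = -82/5, m_2 = 118/5, m_3 = 0.
On [1, 2], with S_0(t) = a_0 + b_0·(t - 1) + c_0·(t - 1)² + d_0·(t - 1)³: c_0 = m_0/2 = 0, d_0 = (m_1 - m_0)/(6h_0) = -41/15, b_0 = Δ_0 - h_0(2m_0 + m_1)/6 = 26/15.

-2.7333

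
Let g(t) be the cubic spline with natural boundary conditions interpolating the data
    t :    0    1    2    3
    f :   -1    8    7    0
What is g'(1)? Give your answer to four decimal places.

4.4667

With M_i denoting the second derivative at x_i, h_i = 1, 1, 1, and Δ_i = (y_(i+1) − y_i)/h_i = 9, -1, -7:
  1·M_0 + 4·M_1 + 1·M_2 = 6(Δ_1 - Δ_0) = -60
  1·M_1 + 4·M_2 + 1·M_3 = 6(Δ_2 - Δ_1) = -36
Natural end conditions: M_0 = M_3 = 0.
Solving: M_0 = 0, M_1 = -68/5, M_2 = -28/5, M_3 = 0.
On [1, 2], g'(t) = b_1 + 2c_1·(t - 1) + 3d_1·(t - 1)² with b_1 = Δ_1 - h_1(2M_1 + M_2)/6 = 67/15, c_1 = M_1/2 = -34/5, d_1 = (M_2 - M_1)/(6h_1) = 4/3. So g'(1) = 67/15.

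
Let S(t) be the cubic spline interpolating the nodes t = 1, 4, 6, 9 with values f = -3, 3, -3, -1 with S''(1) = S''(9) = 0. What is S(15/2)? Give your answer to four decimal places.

With σ_i denoting the second derivative at x_i, h_i = 3, 2, 3, and Δ_i = (y_(i+1) − y_i)/h_i = 2, -3, 2/3:
  3·σ_0 + 10·σ_1 + 2·σ_2 = 6(Δ_1 - Δ_0) = -30
  2·σ_1 + 10·σ_2 + 3·σ_3 = 6(Δ_2 - Δ_1) = 22
Natural end conditions: σ_0 = σ_3 = 0.
Forward elimination and back-substitution give σ_0 = 0, σ_1 = -43/12, σ_2 = 35/12, σ_3 = 0.
On [6, 9], S(t) = -3 - 9/4·(t - 6) + 35/24·(t - 6)² - 35/216·(t - 6)³.
With (t - 6) = 3/2: S(15/2) = -233/64.

-3.6406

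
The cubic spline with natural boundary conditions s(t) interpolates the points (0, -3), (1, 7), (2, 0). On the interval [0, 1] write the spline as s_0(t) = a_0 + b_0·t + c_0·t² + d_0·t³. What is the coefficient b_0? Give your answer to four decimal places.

With M_i denoting the second derivative at x_i, h_i = 1, 1, and Δ_i = (y_(i+1) − y_i)/h_i = 10, -7:
  1·M_0 + 4·M_1 + 1·M_2 = 6(Δ_1 - Δ_0) = -102
Natural end conditions: M_0 = M_2 = 0.
Solving the tridiagonal system: M_0 = 0, M_1 = -51/2, M_2 = 0.
On [0, 1], with s_0(t) = a_0 + b_0·t + c_0·t² + d_0·t³: c_0 = M_0/2 = 0, d_0 = (M_1 - M_0)/(6h_0) = -17/4, b_0 = Δ_0 - h_0(2M_0 + M_1)/6 = 57/4.

14.2500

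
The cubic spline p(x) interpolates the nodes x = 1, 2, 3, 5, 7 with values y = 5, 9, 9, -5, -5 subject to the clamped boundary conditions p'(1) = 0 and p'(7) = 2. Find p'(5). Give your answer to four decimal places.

-4.7381

Write σ_i for p''(x_i). With h_i = 1, 1, 2, 2 and divided differences Δ_i = 4, 0, -7, 0, the continuity of p' gives the tridiagonal system
  1·σ_0 + 4·σ_1 + 1·σ_2 = 6(Δ_1 - Δ_0) = -24
  1·σ_1 + 6·σ_2 + 2·σ_3 = 6(Δ_2 - Δ_1) = -42
  2·σ_2 + 8·σ_3 + 2·σ_4 = 6(Δ_3 - Δ_2) = 42
Clamped end conditions give two more equations: 2h_0·σ_0 + h_0·σ_1 = 6(Δ_0 - p'(1)) = 24 and h_3·σ_3 + 2h_3·σ_4 = 6(p'(7) - Δ_3) = 12.
Forward elimination and back-substitution give σ_0 = 671/42, σ_1 = -167/21, σ_2 = -49/6, σ_3 = 157/21, σ_4 = -31/42.
On [5, 7], p'(x) = b_3 + 2c_3·(x - 5) + 3d_3·(x - 5)² with b_3 = Δ_3 - h_3(2σ_3 + σ_4)/6 = -199/42, c_3 = σ_3/2 = 157/42, d_3 = (σ_4 - σ_3)/(6h_3) = -115/168. So p'(5) = -199/42.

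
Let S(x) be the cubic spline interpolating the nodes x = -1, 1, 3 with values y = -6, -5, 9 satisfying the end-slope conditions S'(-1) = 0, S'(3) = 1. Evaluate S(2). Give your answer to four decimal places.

3.0938

With σ_i denoting the second derivative at x_i, h_i = 2, 2, and Δ_i = (y_(i+1) − y_i)/h_i = 1/2, 7:
  2·σ_0 + 8·σ_1 + 2·σ_2 = 6(Δ_1 - Δ_0) = 39
Clamped end conditions give two more equations: 2h_0·σ_0 + h_0·σ_1 = 6(Δ_0 - S'(-1)) = 3 and h_1·σ_1 + 2h_1·σ_2 = 6(S'(3) - Δ_1) = -36.
Solving the tridiagonal system: σ_0 = -31/8, σ_1 = 37/4, σ_2 = -109/8.
On [1, 3], S(x) = -5 + 43/8·(x - 1) + 37/8·(x - 1)² - 61/32·(x - 1)³.
With (x - 1) = 1: S(2) = 99/32.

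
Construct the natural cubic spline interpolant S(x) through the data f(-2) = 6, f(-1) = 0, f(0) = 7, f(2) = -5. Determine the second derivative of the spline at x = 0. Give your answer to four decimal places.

Put σ_i = S'' at the i-th knot. Here h = (1, 1, 2) and Δ = (-6, 7, -6), so the interior equations h_(i-1)·σ_(i-1) + 2(h_(i-1)+h_i)·σ_i + h_i·σ_(i+1) = 6(Δ_i − Δ_(i-1)) read
  1·σ_0 + 4·σ_1 + 1·σ_2 = 6(Δ_1 - Δ_0) = 78
  1·σ_1 + 6·σ_2 + 2·σ_3 = 6(Δ_2 - Δ_1) = -78
Natural end conditions: σ_0 = σ_3 = 0.
Hence σ_0 = 0, σ_1 = 546/23, σ_2 = -390/23, σ_3 = 0.

-16.9565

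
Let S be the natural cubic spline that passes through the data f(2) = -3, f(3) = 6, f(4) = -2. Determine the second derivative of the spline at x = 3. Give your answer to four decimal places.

Let m_i = S''(x_i). Step sizes h_i = 1, 1; slopes of the chords Δ_i = (y_(i+1) - y_i)/h_i = 9, -8.
  1·m_0 + 4·m_1 + 1·m_2 = 6(Δ_1 - Δ_0) = -102
Natural end conditions: m_0 = m_2 = 0.
Solving: m_0 = 0, m_1 = -51/2, m_2 = 0.

-25.5000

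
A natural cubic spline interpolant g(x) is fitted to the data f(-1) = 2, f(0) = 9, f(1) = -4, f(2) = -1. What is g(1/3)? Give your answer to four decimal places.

5.3778

Let M_i = g''(x_i). Step sizes h_i = 1, 1, 1; slopes of the chords Δ_i = (y_(i+1) - y_i)/h_i = 7, -13, 3.
  1·M_0 + 4·M_1 + 1·M_2 = 6(Δ_1 - Δ_0) = -120
  1·M_1 + 4·M_2 + 1·M_3 = 6(Δ_2 - Δ_1) = 96
Natural end conditions: M_0 = M_3 = 0.
Solving: M_0 = 0, M_1 = -192/5, M_2 = 168/5, M_3 = 0.
On [0, 1], g(x) = 9 - 29/5·x - 96/5·x² + 12·x³.
With x = 1/3: g(1/3) = 242/45.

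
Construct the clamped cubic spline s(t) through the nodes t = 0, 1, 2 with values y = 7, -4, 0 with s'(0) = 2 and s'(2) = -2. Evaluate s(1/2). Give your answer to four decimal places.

Put M_i = s'' at the i-th knot. Here h = (1, 1) and Δ = (-11, 4), so the interior equations h_(i-1)·M_(i-1) + 2(h_(i-1)+h_i)·M_i + h_i·M_(i+1) = 6(Δ_i − Δ_(i-1)) read
  1·M_0 + 4·M_1 + 1·M_2 = 6(Δ_1 - Δ_0) = 90
Clamped end conditions give two more equations: 2h_0·M_0 + h_0·M_1 = 6(Δ_0 - s'(0)) = -78 and h_1·M_1 + 2h_1·M_2 = 6(s'(2) - Δ_1) = -36.
Hence M_0 = -127/2, M_1 = 49, M_2 = -85/2.
On [0, 1], s(t) = 7 + 2·t - 127/4·t² + 75/4·t³.
With t = 1/2: s(1/2) = 77/32.

2.4063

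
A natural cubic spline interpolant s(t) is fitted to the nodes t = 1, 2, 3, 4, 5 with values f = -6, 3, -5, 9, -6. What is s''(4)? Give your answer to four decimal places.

-57.8571

Let M_i = s''(x_i). Step sizes h_i = 1, 1, 1, 1; slopes of the chords Δ_i = (y_(i+1) - y_i)/h_i = 9, -8, 14, -15.
  1·M_0 + 4·M_1 + 1·M_2 = 6(Δ_1 - Δ_0) = -102
  1·M_1 + 4·M_2 + 1·M_3 = 6(Δ_2 - Δ_1) = 132
  1·M_2 + 4·M_3 + 1·M_4 = 6(Δ_3 - Δ_2) = -174
Natural end conditions: M_0 = M_4 = 0.
Solving: M_0 = 0, M_1 = -279/7, M_2 = 402/7, M_3 = -405/7, M_4 = 0.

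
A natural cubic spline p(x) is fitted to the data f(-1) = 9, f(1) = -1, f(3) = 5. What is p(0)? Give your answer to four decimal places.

2.5000

With M_i denoting the second derivative at x_i, h_i = 2, 2, and Δ_i = (y_(i+1) − y_i)/h_i = -5, 3:
  2·M_0 + 8·M_1 + 2·M_2 = 6(Δ_1 - Δ_0) = 48
Natural end conditions: M_0 = M_2 = 0.
Solving: M_0 = 0, M_1 = 6, M_2 = 0.
On [-1, 1], p(x) = 9 - 7·(x + 1) + 0·(x + 1)² + 1/2·(x + 1)³.
With (x + 1) = 1: p(0) = 5/2.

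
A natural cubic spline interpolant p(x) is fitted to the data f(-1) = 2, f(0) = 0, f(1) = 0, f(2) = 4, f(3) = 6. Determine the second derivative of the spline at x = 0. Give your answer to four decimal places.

Write m_i for p''(x_i). With h_i = 1, 1, 1, 1 and divided differences Δ_i = -2, 0, 4, 2, the continuity of p' gives the tridiagonal system
  1·m_0 + 4·m_1 + 1·m_2 = 6(Δ_1 - Δ_0) = 12
  1·m_1 + 4·m_2 + 1·m_3 = 6(Δ_2 - Δ_1) = 24
  1·m_2 + 4·m_3 + 1·m_4 = 6(Δ_3 - Δ_2) = -12
Natural end conditions: m_0 = m_4 = 0.
Solving the tridiagonal system: m_0 = 0, m_1 = 9/7, m_2 = 48/7, m_3 = -33/7, m_4 = 0.

1.2857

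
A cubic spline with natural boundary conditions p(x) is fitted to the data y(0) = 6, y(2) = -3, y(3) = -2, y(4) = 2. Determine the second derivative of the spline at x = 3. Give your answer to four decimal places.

Let M_i = p''(x_i). Step sizes h_i = 2, 1, 1; slopes of the chords Δ_i = (y_(i+1) - y_i)/h_i = -9/2, 1, 4.
  2·M_0 + 6·M_1 + 1·M_2 = 6(Δ_1 - Δ_0) = 33
  1·M_1 + 4·M_2 + 1·M_3 = 6(Δ_2 - Δ_1) = 18
Natural end conditions: M_0 = M_3 = 0.
Solving the tridiagonal system: M_0 = 0, M_1 = 114/23, M_2 = 75/23, M_3 = 0.

3.2609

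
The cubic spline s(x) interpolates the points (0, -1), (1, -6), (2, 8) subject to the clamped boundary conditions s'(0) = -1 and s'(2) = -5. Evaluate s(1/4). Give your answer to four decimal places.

-2.3086

Write M_i for s''(x_i). With h_i = 1, 1 and divided differences Δ_i = -5, 14, the continuity of s' gives the tridiagonal system
  1·M_0 + 4·M_1 + 1·M_2 = 6(Δ_1 - Δ_0) = 114
Clamped end conditions give two more equations: 2h_0·M_0 + h_0·M_1 = 6(Δ_0 - s'(0)) = -24 and h_1·M_1 + 2h_1·M_2 = 6(s'(2) - Δ_1) = -114.
Solving the tridiagonal system: M_0 = -85/2, M_1 = 61, M_2 = -175/2.
On [0, 1], s(x) = -1 - 1·x - 85/4·x² + 69/4·x³.
With x = 1/4: s(1/4) = -591/256.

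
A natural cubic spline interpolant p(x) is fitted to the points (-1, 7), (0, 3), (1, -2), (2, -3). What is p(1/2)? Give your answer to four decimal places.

Put M_i = p'' at the i-th knot. Here h = (1, 1, 1) and Δ = (-4, -5, -1), so the interior equations h_(i-1)·M_(i-1) + 2(h_(i-1)+h_i)·M_i + h_i·M_(i+1) = 6(Δ_i − Δ_(i-1)) read
  1·M_0 + 4·M_1 + 1·M_2 = 6(Δ_1 - Δ_0) = -6
  1·M_1 + 4·M_2 + 1·M_3 = 6(Δ_2 - Δ_1) = 24
Natural end conditions: M_0 = M_3 = 0.
Solving the tridiagonal system: M_0 = 0, M_1 = -16/5, M_2 = 34/5, M_3 = 0.
On [0, 1], p(x) = 3 - 76/15·x - 8/5·x² + 5/3·x³.
With x = 1/2: p(1/2) = 11/40.

0.2750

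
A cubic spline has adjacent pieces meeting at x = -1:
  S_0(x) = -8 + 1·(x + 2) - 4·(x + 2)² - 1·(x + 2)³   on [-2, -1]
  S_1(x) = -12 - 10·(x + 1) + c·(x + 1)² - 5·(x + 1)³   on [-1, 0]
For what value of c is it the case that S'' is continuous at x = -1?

-7

S_0''(x) = -8 - 6·(x + 2), so S_0''(-1) = -14. On the right, S_1''(-1) = 2c, so c = -7.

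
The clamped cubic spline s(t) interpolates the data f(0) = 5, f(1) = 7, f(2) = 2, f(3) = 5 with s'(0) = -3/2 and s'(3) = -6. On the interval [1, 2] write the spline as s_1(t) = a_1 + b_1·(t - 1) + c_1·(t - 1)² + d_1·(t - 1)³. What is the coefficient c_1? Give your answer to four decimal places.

Write σ_i for s''(x_i). With h_i = 1, 1, 1 and divided differences Δ_i = 2, -5, 3, the continuity of s' gives the tridiagonal system
  1·σ_0 + 4·σ_1 + 1·σ_2 = 6(Δ_1 - Δ_0) = -42
  1·σ_1 + 4·σ_2 + 1·σ_3 = 6(Δ_2 - Δ_1) = 48
Clamped end conditions give two more equations: 2h_0·σ_0 + h_0·σ_1 = 6(Δ_0 - s'(0)) = 21 and h_2·σ_2 + 2h_2·σ_3 = 6(s'(3) - Δ_2) = -54.
Solving the tridiagonal system: σ_0 = 22, σ_1 = -23, σ_2 = 28, σ_3 = -41.
On [1, 2], with s_1(t) = a_1 + b_1·(t - 1) + c_1·(t - 1)² + d_1·(t - 1)³: c_1 = σ_1/2 = -23/2, d_1 = (σ_2 - σ_1)/(6h_1) = 17/2, b_1 = Δ_1 - h_1(2σ_1 + σ_2)/6 = -2.

-11.5000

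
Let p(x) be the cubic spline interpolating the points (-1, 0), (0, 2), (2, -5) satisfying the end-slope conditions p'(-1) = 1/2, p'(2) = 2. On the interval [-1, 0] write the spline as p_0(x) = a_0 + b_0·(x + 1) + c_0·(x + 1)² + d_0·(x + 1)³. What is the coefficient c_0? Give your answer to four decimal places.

5.2500

Let m_i = p''(x_i). Step sizes h_i = 1, 2; slopes of the chords Δ_i = (y_(i+1) - y_i)/h_i = 2, -7/2.
  1·m_0 + 6·m_1 + 2·m_2 = 6(Δ_1 - Δ_0) = -33
Clamped end conditions give two more equations: 2h_0·m_0 + h_0·m_1 = 6(Δ_0 - p'(-1)) = 9 and h_1·m_1 + 2h_1·m_2 = 6(p'(2) - Δ_1) = 33.
Solving the tridiagonal system: m_0 = 21/2, m_1 = -12, m_2 = 57/4.
On [-1, 0], with p_0(x) = a_0 + b_0·(x + 1) + c_0·(x + 1)² + d_0·(x + 1)³: c_0 = m_0/2 = 21/4, d_0 = (m_1 - m_0)/(6h_0) = -15/4, b_0 = Δ_0 - h_0(2m_0 + m_1)/6 = 1/2.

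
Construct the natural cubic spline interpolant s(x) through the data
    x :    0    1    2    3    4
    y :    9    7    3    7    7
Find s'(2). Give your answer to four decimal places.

0.2500

With M_i denoting the second derivative at x_i, h_i = 1, 1, 1, 1, and Δ_i = (y_(i+1) − y_i)/h_i = -2, -4, 4, 0:
  1·M_0 + 4·M_1 + 1·M_2 = 6(Δ_1 - Δ_0) = -12
  1·M_1 + 4·M_2 + 1·M_3 = 6(Δ_2 - Δ_1) = 48
  1·M_2 + 4·M_3 + 1·M_4 = 6(Δ_3 - Δ_2) = -24
Natural end conditions: M_0 = M_4 = 0.
Solving: M_0 = 0, M_1 = -99/14, M_2 = 114/7, M_3 = -141/14, M_4 = 0.
On [2, 3], s'(x) = b_2 + 2c_2·(x - 2) + 3d_2·(x - 2)² with b_2 = Δ_2 - h_2(2M_2 + M_3)/6 = 1/4, c_2 = M_2/2 = 57/7, d_2 = (M_3 - M_2)/(6h_2) = -123/28. So s'(2) = 1/4.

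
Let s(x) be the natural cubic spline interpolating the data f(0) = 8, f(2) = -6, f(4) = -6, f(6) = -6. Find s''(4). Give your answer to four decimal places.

-1.4000

With M_i denoting the second derivative at x_i, h_i = 2, 2, 2, and Δ_i = (y_(i+1) − y_i)/h_i = -7, 0, 0:
  2·M_0 + 8·M_1 + 2·M_2 = 6(Δ_1 - Δ_0) = 42
  2·M_1 + 8·M_2 + 2·M_3 = 6(Δ_2 - Δ_1) = 0
Natural end conditions: M_0 = M_3 = 0.
Solving: M_0 = 0, M_1 = 28/5, M_2 = -7/5, M_3 = 0.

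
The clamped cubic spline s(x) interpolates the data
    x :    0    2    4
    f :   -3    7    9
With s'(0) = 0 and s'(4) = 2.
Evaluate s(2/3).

-1

Write M_i for s''(x_i). With h_i = 2, 2 and divided differences Δ_i = 5, 1, the continuity of s' gives the tridiagonal system
  2·M_0 + 8·M_1 + 2·M_2 = 6(Δ_1 - Δ_0) = -24
Clamped end conditions give two more equations: 2h_0·M_0 + h_0·M_1 = 6(Δ_0 - s'(0)) = 30 and h_1·M_1 + 2h_1·M_2 = 6(s'(4) - Δ_1) = 6.
Solving the tridiagonal system: M_0 = 11, M_1 = -7, M_2 = 5.
On [0, 2], s(x) = -3 + 0·x + 11/2·x² - 3/2·x³.
With x = 2/3: s(2/3) = -1.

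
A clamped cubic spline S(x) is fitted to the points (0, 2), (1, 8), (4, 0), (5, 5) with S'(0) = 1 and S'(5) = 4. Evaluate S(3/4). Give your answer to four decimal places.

Write σ_i for S''(x_i). With h_i = 1, 3, 1 and divided differences Δ_i = 6, -8/3, 5, the continuity of S' gives the tridiagonal system
  1·σ_0 + 8·σ_1 + 3·σ_2 = 6(Δ_1 - Δ_0) = -52
  3·σ_1 + 8·σ_2 + 1·σ_3 = 6(Δ_2 - Δ_1) = 46
Clamped end conditions give two more equations: 2h_0·σ_0 + h_0·σ_1 = 6(Δ_0 - S'(0)) = 30 and h_2·σ_2 + 2h_2·σ_3 = 6(S'(5) - Δ_2) = -6.
Solving: σ_0 = 1378/63, σ_1 = -866/63, σ_2 = 758/63, σ_3 = -568/63.
On [0, 1], S(x) = 2 + 1·x + 689/63·x² - 374/63·x³.
With x = 3/4: S(3/4) = 1433/224.

6.3973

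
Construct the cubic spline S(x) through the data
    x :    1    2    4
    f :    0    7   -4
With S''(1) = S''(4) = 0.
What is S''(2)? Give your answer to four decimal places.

-12.5000

Put M_i = S'' at the i-th knot. Here h = (1, 2) and Δ = (7, -11/2), so the interior equations h_(i-1)·M_(i-1) + 2(h_(i-1)+h_i)·M_i + h_i·M_(i+1) = 6(Δ_i − Δ_(i-1)) read
  1·M_0 + 6·M_1 + 2·M_2 = 6(Δ_1 - Δ_0) = -75
Natural end conditions: M_0 = M_2 = 0.
Solving: M_0 = 0, M_1 = -25/2, M_2 = 0.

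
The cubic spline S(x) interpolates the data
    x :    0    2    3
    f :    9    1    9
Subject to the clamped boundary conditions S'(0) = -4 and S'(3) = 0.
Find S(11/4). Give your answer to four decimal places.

8.0625

Put m_i = S'' at the i-th knot. Here h = (2, 1) and Δ = (-4, 8), so the interior equations h_(i-1)·m_(i-1) + 2(h_(i-1)+h_i)·m_i + h_i·m_(i+1) = 6(Δ_i − Δ_(i-1)) read
  2·m_0 + 6·m_1 + 1·m_2 = 6(Δ_1 - Δ_0) = 72
Clamped end conditions give two more equations: 2h_0·m_0 + h_0·m_1 = 6(Δ_0 - S'(0)) = 0 and h_1·m_1 + 2h_1·m_2 = 6(S'(3) - Δ_1) = -48.
Hence m_0 = -32/3, m_1 = 64/3, m_2 = -104/3.
On [2, 3], S(x) = 1 + 20/3·(x - 2) + 32/3·(x - 2)² - 28/3·(x - 2)³.
With (x - 2) = 3/4: S(11/4) = 129/16.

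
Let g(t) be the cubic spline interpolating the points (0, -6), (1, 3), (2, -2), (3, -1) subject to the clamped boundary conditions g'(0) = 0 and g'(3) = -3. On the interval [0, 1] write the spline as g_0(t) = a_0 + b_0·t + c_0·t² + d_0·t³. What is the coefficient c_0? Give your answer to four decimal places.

23.2000

Let M_i = g''(x_i). Step sizes h_i = 1, 1, 1; slopes of the chords Δ_i = (y_(i+1) - y_i)/h_i = 9, -5, 1.
  1·M_0 + 4·M_1 + 1·M_2 = 6(Δ_1 - Δ_0) = -84
  1·M_1 + 4·M_2 + 1·M_3 = 6(Δ_2 - Δ_1) = 36
Clamped end conditions give two more equations: 2h_0·M_0 + h_0·M_1 = 6(Δ_0 - g'(0)) = 54 and h_2·M_2 + 2h_2·M_3 = 6(g'(3) - Δ_2) = -24.
Solving the tridiagonal system: M_0 = 232/5, M_1 = -194/5, M_2 = 124/5, M_3 = -122/5.
On [0, 1], with g_0(t) = a_0 + b_0·t + c_0·t² + d_0·t³: c_0 = M_0/2 = 116/5, d_0 = (M_1 - M_0)/(6h_0) = -71/5, b_0 = Δ_0 - h_0(2M_0 + M_1)/6 = 0.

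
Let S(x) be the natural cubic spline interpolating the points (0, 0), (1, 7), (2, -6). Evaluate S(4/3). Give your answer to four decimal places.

Put σ_i = S'' at the i-th knot. Here h = (1, 1) and Δ = (7, -13), so the interior equations h_(i-1)·σ_(i-1) + 2(h_(i-1)+h_i)·σ_i + h_i·σ_(i+1) = 6(Δ_i − Δ_(i-1)) read
  1·σ_0 + 4·σ_1 + 1·σ_2 = 6(Δ_1 - Δ_0) = -120
Natural end conditions: σ_0 = σ_2 = 0.
Solving: σ_0 = 0, σ_1 = -30, σ_2 = 0.
On [1, 2], S(x) = 7 - 3·(x - 1) - 15·(x - 1)² + 5·(x - 1)³.
With (x - 1) = 1/3: S(4/3) = 122/27.

4.5185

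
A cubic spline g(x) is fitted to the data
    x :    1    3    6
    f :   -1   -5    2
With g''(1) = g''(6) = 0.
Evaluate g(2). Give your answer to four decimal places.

-3.6500

With M_i denoting the second derivative at x_i, h_i = 2, 3, and Δ_i = (y_(i+1) − y_i)/h_i = -2, 7/3:
  2·M_0 + 10·M_1 + 3·M_2 = 6(Δ_1 - Δ_0) = 26
Natural end conditions: M_0 = M_2 = 0.
Hence M_0 = 0, M_1 = 13/5, M_2 = 0.
On [1, 3], g(x) = -1 - 43/15·(x - 1) + 0·(x - 1)² + 13/60·(x - 1)³.
With (x - 1) = 1: g(2) = -73/20.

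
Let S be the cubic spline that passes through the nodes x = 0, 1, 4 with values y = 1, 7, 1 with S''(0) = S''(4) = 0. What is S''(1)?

-6

Put M_i = S'' at the i-th knot. Here h = (1, 3) and Δ = (6, -2), so the interior equations h_(i-1)·M_(i-1) + 2(h_(i-1)+h_i)·M_i + h_i·M_(i+1) = 6(Δ_i − Δ_(i-1)) read
  1·M_0 + 8·M_1 + 3·M_2 = 6(Δ_1 - Δ_0) = -48
Natural end conditions: M_0 = M_2 = 0.
Solving the tridiagonal system: M_0 = 0, M_1 = -6, M_2 = 0.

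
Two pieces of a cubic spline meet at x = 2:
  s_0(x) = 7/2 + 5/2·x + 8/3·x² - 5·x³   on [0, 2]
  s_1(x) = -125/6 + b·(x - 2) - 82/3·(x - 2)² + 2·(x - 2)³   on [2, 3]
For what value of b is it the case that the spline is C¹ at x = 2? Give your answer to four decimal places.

s_0'(x) = 5/2 + 16/3·x - 15·x², so s_0'(2) = -281/6. On the right, s_1'(2) = b, so b = -281/6.

-46.8333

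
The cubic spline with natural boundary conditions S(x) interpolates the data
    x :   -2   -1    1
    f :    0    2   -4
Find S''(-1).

Put m_i = S'' at the i-th knot. Here h = (1, 2) and Δ = (2, -3), so the interior equations h_(i-1)·m_(i-1) + 2(h_(i-1)+h_i)·m_i + h_i·m_(i+1) = 6(Δ_i − Δ_(i-1)) read
  1·m_0 + 6·m_1 + 2·m_2 = 6(Δ_1 - Δ_0) = -30
Natural end conditions: m_0 = m_2 = 0.
Hence m_0 = 0, m_1 = -5, m_2 = 0.

-5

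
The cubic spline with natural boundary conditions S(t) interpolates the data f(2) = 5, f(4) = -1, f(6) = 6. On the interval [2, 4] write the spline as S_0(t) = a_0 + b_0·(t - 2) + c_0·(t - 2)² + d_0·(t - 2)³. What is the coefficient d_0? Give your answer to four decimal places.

Let M_i = S''(x_i). Step sizes h_i = 2, 2; slopes of the chords Δ_i = (y_(i+1) - y_i)/h_i = -3, 7/2.
  2·M_0 + 8·M_1 + 2·M_2 = 6(Δ_1 - Δ_0) = 39
Natural end conditions: M_0 = M_2 = 0.
Hence M_0 = 0, M_1 = 39/8, M_2 = 0.
On [2, 4], with S_0(t) = a_0 + b_0·(t - 2) + c_0·(t - 2)² + d_0·(t - 2)³: c_0 = M_0/2 = 0, d_0 = (M_1 - M_0)/(6h_0) = 13/32, b_0 = Δ_0 - h_0(2M_0 + M_1)/6 = -37/8.

0.4063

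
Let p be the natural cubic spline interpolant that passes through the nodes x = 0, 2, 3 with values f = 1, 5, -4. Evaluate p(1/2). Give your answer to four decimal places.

3.7188

Write m_i for p''(x_i). With h_i = 2, 1 and divided differences Δ_i = 2, -9, the continuity of p' gives the tridiagonal system
  2·m_0 + 6·m_1 + 1·m_2 = 6(Δ_1 - Δ_0) = -66
Natural end conditions: m_0 = m_2 = 0.
Solving the tridiagonal system: m_0 = 0, m_1 = -11, m_2 = 0.
On [0, 2], p(x) = 1 + 17/3·x + 0·x² - 11/12·x³.
With x = 1/2: p(1/2) = 119/32.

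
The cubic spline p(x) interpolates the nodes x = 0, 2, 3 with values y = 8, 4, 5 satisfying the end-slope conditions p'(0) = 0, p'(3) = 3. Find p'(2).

Put σ_i = p'' at the i-th knot. Here h = (2, 1) and Δ = (-2, 1), so the interior equations h_(i-1)·σ_(i-1) + 2(h_(i-1)+h_i)·σ_i + h_i·σ_(i+1) = 6(Δ_i − Δ_(i-1)) read
  2·σ_0 + 6·σ_1 + 1·σ_2 = 6(Δ_1 - Δ_0) = 18
Clamped end conditions give two more equations: 2h_0·σ_0 + h_0·σ_1 = 6(Δ_0 - p'(0)) = -12 and h_1·σ_1 + 2h_1·σ_2 = 6(p'(3) - Δ_1) = 12.
Solving: σ_0 = -5, σ_1 = 4, σ_2 = 4.
On [2, 3], p'(x) = b_1 + 2c_1·(x - 2) + 3d_1·(x - 2)² with b_1 = Δ_1 - h_1(2σ_1 + σ_2)/6 = -1, c_1 = σ_1/2 = 2, d_1 = (σ_2 - σ_1)/(6h_1) = 0. So p'(2) = -1.

-1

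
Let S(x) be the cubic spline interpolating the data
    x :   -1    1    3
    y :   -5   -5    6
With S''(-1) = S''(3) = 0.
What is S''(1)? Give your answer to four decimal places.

Let m_i = S''(x_i). Step sizes h_i = 2, 2; slopes of the chords Δ_i = (y_(i+1) - y_i)/h_i = 0, 11/2.
  2·m_0 + 8·m_1 + 2·m_2 = 6(Δ_1 - Δ_0) = 33
Natural end conditions: m_0 = m_2 = 0.
Solving the tridiagonal system: m_0 = 0, m_1 = 33/8, m_2 = 0.

4.1250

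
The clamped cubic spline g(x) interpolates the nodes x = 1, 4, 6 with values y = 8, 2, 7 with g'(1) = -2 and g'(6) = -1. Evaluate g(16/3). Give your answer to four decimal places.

Write M_i for g''(x_i). With h_i = 3, 2 and divided differences Δ_i = -2, 5/2, the continuity of g' gives the tridiagonal system
  3·M_0 + 10·M_1 + 2·M_2 = 6(Δ_1 - Δ_0) = 27
Clamped end conditions give two more equations: 2h_0·M_0 + h_0·M_1 = 6(Δ_0 - g'(1)) = 0 and h_1·M_1 + 2h_1·M_2 = 6(g'(6) - Δ_1) = -21.
Forward elimination and back-substitution give M_0 = -5/2, M_1 = 5, M_2 = -31/4.
On [4, 6], g(x) = 2 + 7/4·(x - 4) + 5/2·(x - 4)² - 17/16·(x - 4)³.
With (x - 4) = 4/3: g(16/3) = 169/27.

6.2593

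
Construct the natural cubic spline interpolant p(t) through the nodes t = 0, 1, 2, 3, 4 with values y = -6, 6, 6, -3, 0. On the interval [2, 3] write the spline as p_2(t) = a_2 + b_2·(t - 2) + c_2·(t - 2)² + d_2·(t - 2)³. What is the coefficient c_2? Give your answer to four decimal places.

-7.7143

Put M_i = p'' at the i-th knot. Here h = (1, 1, 1, 1) and Δ = (12, 0, -9, 3), so the interior equations h_(i-1)·M_(i-1) + 2(h_(i-1)+h_i)·M_i + h_i·M_(i+1) = 6(Δ_i − Δ_(i-1)) read
  1·M_0 + 4·M_1 + 1·M_2 = 6(Δ_1 - Δ_0) = -72
  1·M_1 + 4·M_2 + 1·M_3 = 6(Δ_2 - Δ_1) = -54
  1·M_2 + 4·M_3 + 1·M_4 = 6(Δ_3 - Δ_2) = 72
Natural end conditions: M_0 = M_4 = 0.
Solving: M_0 = 0, M_1 = -99/7, M_2 = -108/7, M_3 = 153/7, M_4 = 0.
On [2, 3], with p_2(t) = a_2 + b_2·(t - 2) + c_2·(t - 2)² + d_2·(t - 2)³: c_2 = M_2/2 = -54/7, d_2 = (M_3 - M_2)/(6h_2) = 87/14, b_2 = Δ_2 - h_2(2M_2 + M_3)/6 = -15/2.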